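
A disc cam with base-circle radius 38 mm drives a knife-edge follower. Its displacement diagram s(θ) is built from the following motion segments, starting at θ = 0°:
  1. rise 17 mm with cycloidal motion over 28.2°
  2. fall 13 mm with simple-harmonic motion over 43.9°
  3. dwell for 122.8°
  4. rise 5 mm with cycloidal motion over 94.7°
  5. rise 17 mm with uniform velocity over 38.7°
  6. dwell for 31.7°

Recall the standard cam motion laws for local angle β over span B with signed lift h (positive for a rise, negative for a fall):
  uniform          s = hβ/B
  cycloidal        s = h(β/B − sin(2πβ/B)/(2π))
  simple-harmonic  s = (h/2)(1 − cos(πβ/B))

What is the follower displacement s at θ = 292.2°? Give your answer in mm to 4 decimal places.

seg 1 [0°–28.2°] cycloidal, h=17: full span → s += 17 → s = 17.0000
seg 2 [28.2°–72.1°] simple-harmonic, h=-13: full span → s += -13 → s = 4.0000
seg 3 [72.1°–194.9°] dwell: s stays 4.0000
seg 4 [194.9°–289.6°] cycloidal, h=5: full span → s += 5 → s = 9.0000
seg 5 [289.6°–328.3°] uniform, h=17: θ=292.2° here. β=2.6, B=38.7. 17·2.6/38.7 = 1.1421 → s = 10.1421

10.1421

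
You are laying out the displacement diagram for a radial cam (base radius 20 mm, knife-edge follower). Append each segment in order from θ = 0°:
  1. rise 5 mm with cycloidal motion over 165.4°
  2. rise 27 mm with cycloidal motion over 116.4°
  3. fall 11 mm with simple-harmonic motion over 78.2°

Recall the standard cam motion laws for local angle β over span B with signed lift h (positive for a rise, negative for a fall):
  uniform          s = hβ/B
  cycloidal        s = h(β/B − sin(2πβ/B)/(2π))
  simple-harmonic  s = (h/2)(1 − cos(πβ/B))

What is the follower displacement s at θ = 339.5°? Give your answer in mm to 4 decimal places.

seg 1 [0°–165.4°] cycloidal, h=5: full span → s += 5 → s = 5.0000
seg 2 [165.4°–281.8°] cycloidal, h=27: full span → s += 27 → s = 32.0000
seg 3 [281.8°–360°] simple-harmonic, h=-11: θ=339.5° here. β=57.7, B=78.2. -11/2·(1 − cos(π·0.7379)) = -9.2379 → s = 22.7621

22.7621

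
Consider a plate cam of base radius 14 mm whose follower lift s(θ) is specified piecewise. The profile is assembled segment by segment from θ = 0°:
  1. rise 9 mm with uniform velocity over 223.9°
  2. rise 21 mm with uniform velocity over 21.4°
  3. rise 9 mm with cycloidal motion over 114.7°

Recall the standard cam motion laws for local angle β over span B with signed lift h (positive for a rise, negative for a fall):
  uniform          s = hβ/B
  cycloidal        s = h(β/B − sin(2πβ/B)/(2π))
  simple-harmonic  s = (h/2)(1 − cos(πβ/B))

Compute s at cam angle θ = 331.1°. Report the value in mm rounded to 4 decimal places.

seg 1 [0°–223.9°] uniform, h=9: full span → s += 9 → s = 9.0000
seg 2 [223.9°–245.3°] uniform, h=21: full span → s += 21 → s = 30.0000
seg 3 [245.3°–360°] cycloidal, h=9: θ=331.1° here. β=85.8, B=114.7. 9·(0.7480 − sin(2π·0.7480)/(2π)) = 8.1646 → s = 38.1646

38.1646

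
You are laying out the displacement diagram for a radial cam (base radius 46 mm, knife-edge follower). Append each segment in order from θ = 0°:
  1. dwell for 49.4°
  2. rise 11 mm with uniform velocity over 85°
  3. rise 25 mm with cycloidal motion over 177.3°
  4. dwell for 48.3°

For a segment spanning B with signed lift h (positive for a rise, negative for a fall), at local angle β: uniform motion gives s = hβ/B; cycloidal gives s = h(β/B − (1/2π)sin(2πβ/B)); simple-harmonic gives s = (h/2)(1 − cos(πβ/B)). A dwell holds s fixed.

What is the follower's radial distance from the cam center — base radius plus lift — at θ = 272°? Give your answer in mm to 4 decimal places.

seg 1 [0°–49.4°] dwell: s stays 0.0000
seg 2 [49.4°–134.4°] uniform, h=11: full span → s += 11 → s = 11.0000
seg 3 [134.4°–311.7°] cycloidal, h=25: θ=272° here. β=137.6, B=177.3. 25·(0.7761 − sin(2π·0.7761)/(2π)) = 23.3277 → s = 34.3277
radial distance = base radius + s = 46 + 34.3277 = 80.3277

80.3277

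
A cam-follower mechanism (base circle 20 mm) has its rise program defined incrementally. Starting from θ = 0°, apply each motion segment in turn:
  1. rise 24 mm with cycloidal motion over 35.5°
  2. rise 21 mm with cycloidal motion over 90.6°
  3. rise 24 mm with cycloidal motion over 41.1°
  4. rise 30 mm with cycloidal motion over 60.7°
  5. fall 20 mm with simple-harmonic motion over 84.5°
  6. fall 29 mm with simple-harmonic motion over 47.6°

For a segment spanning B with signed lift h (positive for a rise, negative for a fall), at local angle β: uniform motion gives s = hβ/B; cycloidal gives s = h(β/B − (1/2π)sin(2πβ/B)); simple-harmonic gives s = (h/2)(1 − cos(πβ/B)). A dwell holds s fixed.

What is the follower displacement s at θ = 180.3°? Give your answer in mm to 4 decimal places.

seg 1 [0°–35.5°] cycloidal, h=24: full span → s += 24 → s = 24.0000
seg 2 [35.5°–126.1°] cycloidal, h=21: full span → s += 21 → s = 45.0000
seg 3 [126.1°–167.2°] cycloidal, h=24: full span → s += 24 → s = 69.0000
seg 4 [167.2°–227.9°] cycloidal, h=30: θ=180.3° here. β=13.1, B=60.7. 30·(0.2158 − sin(2π·0.2158)/(2π)) = 1.8095 → s = 70.8095

70.8095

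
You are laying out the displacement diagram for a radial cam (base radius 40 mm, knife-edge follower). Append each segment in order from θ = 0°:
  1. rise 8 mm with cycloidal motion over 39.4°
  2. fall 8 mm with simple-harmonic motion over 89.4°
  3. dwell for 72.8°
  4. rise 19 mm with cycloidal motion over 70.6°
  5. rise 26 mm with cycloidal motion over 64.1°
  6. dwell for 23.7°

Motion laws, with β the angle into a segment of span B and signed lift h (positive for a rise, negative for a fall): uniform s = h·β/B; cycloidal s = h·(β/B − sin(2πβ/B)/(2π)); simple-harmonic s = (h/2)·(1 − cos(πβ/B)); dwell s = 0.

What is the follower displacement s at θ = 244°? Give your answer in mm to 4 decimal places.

seg 1 [0°–39.4°] cycloidal, h=8: full span → s += 8 → s = 8.0000
seg 2 [39.4°–128.8°] simple-harmonic, h=-8: full span → s += -8 → s = 0.0000
seg 3 [128.8°–201.6°] dwell: s stays 0.0000
seg 4 [201.6°–272.2°] cycloidal, h=19: θ=244° here. β=42.4, B=70.6. 19·(0.6006 − sin(2π·0.6006)/(2π)) = 13.1969 → s = 13.1969

13.1969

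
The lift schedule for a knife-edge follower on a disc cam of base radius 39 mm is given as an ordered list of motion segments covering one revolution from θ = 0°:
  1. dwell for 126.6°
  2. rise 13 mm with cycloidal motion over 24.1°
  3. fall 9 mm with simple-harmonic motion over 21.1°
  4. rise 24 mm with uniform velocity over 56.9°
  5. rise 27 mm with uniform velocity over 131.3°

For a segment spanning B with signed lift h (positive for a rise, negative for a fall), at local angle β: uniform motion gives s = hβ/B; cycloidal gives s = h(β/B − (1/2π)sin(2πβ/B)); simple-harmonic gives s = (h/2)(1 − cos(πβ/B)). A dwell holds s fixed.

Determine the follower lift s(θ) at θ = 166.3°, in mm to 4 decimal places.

seg 1 [0°–126.6°] dwell: s stays 0.0000
seg 2 [126.6°–150.7°] cycloidal, h=13: full span → s += 13 → s = 13.0000
seg 3 [150.7°–171.8°] simple-harmonic, h=-9: θ=166.3° here. β=15.6, B=21.1. -9/2·(1 − cos(π·0.7393)) = -7.5736 → s = 5.4264

5.4264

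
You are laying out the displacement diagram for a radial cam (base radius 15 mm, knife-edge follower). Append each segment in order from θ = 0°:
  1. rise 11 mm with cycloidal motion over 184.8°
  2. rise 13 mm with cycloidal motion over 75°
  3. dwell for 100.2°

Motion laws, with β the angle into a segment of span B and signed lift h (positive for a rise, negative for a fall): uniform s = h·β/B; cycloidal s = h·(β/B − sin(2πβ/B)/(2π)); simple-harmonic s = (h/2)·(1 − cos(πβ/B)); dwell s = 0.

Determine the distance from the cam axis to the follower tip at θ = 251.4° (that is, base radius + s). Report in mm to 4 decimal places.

seg 1 [0°–184.8°] cycloidal, h=11: full span → s += 11 → s = 11.0000
seg 2 [184.8°–259.8°] cycloidal, h=13: θ=251.4° here. β=66.6, B=75. 13·(0.8880 − sin(2π·0.8880)/(2π)) = 12.8828 → s = 23.8828
radial distance = base radius + s = 15 + 23.8828 = 38.8828

38.8828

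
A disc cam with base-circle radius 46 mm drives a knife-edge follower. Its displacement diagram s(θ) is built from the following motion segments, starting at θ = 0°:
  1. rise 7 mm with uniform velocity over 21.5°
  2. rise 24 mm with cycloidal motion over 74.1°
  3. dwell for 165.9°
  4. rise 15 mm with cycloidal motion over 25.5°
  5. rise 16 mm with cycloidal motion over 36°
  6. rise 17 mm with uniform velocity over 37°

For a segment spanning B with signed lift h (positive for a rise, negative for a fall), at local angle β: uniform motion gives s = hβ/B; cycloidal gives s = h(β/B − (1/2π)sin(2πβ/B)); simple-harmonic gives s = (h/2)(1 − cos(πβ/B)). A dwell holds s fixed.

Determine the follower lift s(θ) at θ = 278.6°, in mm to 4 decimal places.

seg 1 [0°–21.5°] uniform, h=7: full span → s += 7 → s = 7.0000
seg 2 [21.5°–95.6°] cycloidal, h=24: full span → s += 24 → s = 31.0000
seg 3 [95.6°–261.5°] dwell: s stays 31.0000
seg 4 [261.5°–287°] cycloidal, h=15: θ=278.6° here. β=17.1, B=25.5. 15·(0.6706 − sin(2π·0.6706)/(2π)) = 12.1551 → s = 43.1551

43.1551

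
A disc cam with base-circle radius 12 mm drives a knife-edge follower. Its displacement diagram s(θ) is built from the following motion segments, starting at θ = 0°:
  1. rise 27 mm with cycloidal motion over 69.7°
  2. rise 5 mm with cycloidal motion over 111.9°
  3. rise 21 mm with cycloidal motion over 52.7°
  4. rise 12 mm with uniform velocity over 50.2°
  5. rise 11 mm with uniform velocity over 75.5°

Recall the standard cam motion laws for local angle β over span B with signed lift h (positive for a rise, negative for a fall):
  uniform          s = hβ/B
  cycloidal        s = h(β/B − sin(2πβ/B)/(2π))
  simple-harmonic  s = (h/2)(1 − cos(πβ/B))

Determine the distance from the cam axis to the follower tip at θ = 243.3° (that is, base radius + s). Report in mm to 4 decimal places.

seg 1 [0°–69.7°] cycloidal, h=27: full span → s += 27 → s = 27.0000
seg 2 [69.7°–181.6°] cycloidal, h=5: full span → s += 5 → s = 32.0000
seg 3 [181.6°–234.3°] cycloidal, h=21: full span → s += 21 → s = 53.0000
seg 4 [234.3°–284.5°] uniform, h=12: θ=243.3° here. β=9, B=50.2. 12·9/50.2 = 2.1514 → s = 55.1514
radial distance = base radius + s = 12 + 55.1514 = 67.1514

67.1514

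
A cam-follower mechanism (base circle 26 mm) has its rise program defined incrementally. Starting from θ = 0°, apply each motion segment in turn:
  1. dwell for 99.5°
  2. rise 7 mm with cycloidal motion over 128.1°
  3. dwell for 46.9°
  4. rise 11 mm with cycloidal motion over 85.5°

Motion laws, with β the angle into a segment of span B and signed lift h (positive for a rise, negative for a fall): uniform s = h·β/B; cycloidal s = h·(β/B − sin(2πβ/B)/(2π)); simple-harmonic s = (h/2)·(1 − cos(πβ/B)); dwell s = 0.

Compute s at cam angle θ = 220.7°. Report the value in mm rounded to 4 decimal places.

seg 1 [0°–99.5°] dwell: s stays 0.0000
seg 2 [99.5°–227.6°] cycloidal, h=7: θ=220.7° here. β=121.2, B=128.1. 7·(0.9461 − sin(2π·0.9461)/(2π)) = 6.9928 → s = 6.9928

6.9928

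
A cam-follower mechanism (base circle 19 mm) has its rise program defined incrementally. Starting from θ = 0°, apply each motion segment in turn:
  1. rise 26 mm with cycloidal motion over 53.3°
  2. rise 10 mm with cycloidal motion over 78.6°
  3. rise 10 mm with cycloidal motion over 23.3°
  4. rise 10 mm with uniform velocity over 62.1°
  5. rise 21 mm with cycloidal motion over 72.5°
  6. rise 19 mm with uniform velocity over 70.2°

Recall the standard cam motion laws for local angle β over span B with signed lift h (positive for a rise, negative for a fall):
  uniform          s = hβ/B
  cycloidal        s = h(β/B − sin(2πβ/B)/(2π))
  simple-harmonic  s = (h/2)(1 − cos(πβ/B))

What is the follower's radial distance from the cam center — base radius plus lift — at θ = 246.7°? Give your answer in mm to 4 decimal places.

seg 1 [0°–53.3°] cycloidal, h=26: full span → s += 26 → s = 26.0000
seg 2 [53.3°–131.9°] cycloidal, h=10: full span → s += 10 → s = 36.0000
seg 3 [131.9°–155.2°] cycloidal, h=10: full span → s += 10 → s = 46.0000
seg 4 [155.2°–217.3°] uniform, h=10: full span → s += 10 → s = 56.0000
seg 5 [217.3°–289.8°] cycloidal, h=21: θ=246.7° here. β=29.4, B=72.5. 21·(0.4055 − sin(2π·0.4055)/(2π)) = 6.6462 → s = 62.6462
radial distance = base radius + s = 19 + 62.6462 = 81.6462

81.6462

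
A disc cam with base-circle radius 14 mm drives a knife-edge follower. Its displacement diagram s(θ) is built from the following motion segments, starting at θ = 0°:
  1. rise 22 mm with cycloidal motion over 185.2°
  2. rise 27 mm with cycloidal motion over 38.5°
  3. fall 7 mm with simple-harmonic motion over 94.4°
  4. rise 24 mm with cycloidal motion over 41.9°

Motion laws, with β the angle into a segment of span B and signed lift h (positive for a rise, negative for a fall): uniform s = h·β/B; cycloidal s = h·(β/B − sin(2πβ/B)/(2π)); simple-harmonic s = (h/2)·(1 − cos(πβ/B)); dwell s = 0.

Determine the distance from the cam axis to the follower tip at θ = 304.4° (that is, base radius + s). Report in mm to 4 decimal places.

seg 1 [0°–185.2°] cycloidal, h=22: full span → s += 22 → s = 22.0000
seg 2 [185.2°–223.7°] cycloidal, h=27: full span → s += 27 → s = 49.0000
seg 3 [223.7°–318.1°] simple-harmonic, h=-7: θ=304.4° here. β=80.7, B=94.4. -7/2·(1 − cos(π·0.8549)) = -6.6425 → s = 42.3575
radial distance = base radius + s = 14 + 42.3575 = 56.3575

56.3575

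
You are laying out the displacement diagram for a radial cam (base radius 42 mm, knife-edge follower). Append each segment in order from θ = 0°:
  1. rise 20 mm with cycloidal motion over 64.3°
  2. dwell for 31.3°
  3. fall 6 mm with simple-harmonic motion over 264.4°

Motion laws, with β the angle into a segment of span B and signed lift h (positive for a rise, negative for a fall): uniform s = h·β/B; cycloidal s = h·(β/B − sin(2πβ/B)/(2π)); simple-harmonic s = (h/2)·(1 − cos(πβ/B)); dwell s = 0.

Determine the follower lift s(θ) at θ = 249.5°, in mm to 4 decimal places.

seg 1 [0°–64.3°] cycloidal, h=20: full span → s += 20 → s = 20.0000
seg 2 [64.3°–95.6°] dwell: s stays 20.0000
seg 3 [95.6°–360°] simple-harmonic, h=-6: θ=249.5° here. β=153.9, B=264.4. -6/2·(1 − cos(π·0.5821)) = -3.7650 → s = 16.2350

16.2350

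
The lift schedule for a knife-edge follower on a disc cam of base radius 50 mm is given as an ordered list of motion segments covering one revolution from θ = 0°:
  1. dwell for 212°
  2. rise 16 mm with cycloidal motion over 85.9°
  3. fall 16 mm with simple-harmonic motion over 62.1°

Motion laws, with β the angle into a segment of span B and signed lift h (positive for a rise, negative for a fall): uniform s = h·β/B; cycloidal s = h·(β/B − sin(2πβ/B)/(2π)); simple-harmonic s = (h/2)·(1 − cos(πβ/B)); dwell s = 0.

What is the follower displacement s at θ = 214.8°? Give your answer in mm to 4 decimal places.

seg 1 [0°–212°] dwell: s stays 0.0000
seg 2 [212°–297.9°] cycloidal, h=16: θ=214.8° here. β=2.8, B=85.9. 16·(0.0326 − sin(2π·0.0326)/(2π)) = 0.0036 → s = 0.0036

0.0036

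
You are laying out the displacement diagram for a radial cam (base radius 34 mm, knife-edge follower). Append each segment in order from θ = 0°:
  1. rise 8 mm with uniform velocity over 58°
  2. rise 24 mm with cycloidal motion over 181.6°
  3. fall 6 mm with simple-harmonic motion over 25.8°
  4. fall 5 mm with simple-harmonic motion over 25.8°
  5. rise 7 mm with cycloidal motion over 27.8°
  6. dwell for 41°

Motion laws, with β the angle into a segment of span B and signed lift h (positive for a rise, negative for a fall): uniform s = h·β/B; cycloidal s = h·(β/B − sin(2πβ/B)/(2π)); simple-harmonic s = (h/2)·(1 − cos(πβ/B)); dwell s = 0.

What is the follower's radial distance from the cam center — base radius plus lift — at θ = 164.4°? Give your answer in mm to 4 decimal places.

seg 1 [0°–58°] uniform, h=8: full span → s += 8 → s = 8.0000
seg 2 [58°–239.6°] cycloidal, h=24: θ=164.4° here. β=106.4, B=181.6. 24·(0.5859 − sin(2π·0.5859)/(2π)) = 16.0247 → s = 24.0247
radial distance = base radius + s = 34 + 24.0247 = 58.0247

58.0247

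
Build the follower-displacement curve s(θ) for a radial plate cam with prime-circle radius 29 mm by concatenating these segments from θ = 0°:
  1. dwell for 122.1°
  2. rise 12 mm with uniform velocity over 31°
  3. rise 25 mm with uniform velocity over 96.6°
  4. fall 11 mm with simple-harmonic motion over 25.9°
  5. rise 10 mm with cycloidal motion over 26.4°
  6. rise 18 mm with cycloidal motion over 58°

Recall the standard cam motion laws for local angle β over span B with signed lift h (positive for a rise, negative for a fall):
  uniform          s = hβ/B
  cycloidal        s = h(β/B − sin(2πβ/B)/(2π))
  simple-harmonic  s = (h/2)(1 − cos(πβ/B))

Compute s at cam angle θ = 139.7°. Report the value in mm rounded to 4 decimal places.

seg 1 [0°–122.1°] dwell: s stays 0.0000
seg 2 [122.1°–153.1°] uniform, h=12: θ=139.7° here. β=17.6, B=31. 12·17.6/31 = 6.8129 → s = 6.8129

6.8129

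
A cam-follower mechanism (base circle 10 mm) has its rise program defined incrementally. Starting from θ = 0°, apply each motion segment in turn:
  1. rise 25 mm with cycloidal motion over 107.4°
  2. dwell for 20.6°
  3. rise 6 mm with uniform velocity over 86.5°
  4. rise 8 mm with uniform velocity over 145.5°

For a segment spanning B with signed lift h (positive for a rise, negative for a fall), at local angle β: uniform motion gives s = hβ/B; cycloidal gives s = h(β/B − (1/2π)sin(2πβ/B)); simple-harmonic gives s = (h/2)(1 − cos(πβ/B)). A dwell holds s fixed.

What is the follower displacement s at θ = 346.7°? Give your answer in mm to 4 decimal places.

seg 1 [0°–107.4°] cycloidal, h=25: full span → s += 25 → s = 25.0000
seg 2 [107.4°–128°] dwell: s stays 25.0000
seg 3 [128°–214.5°] uniform, h=6: full span → s += 6 → s = 31.0000
seg 4 [214.5°–360°] uniform, h=8: θ=346.7° here. β=132.2, B=145.5. 8·132.2/145.5 = 7.2687 → s = 38.2687

38.2687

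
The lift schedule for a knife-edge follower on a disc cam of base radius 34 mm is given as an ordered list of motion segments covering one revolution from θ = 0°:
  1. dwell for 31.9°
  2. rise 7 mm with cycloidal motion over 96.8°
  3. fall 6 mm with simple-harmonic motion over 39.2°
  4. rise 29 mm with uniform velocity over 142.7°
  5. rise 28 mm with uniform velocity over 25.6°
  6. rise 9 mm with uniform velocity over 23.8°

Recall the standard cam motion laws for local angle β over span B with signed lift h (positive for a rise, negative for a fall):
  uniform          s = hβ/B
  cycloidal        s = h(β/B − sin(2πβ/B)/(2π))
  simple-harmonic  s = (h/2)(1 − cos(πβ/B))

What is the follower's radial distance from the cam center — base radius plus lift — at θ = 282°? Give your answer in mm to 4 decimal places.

seg 1 [0°–31.9°] dwell: s stays 0.0000
seg 2 [31.9°–128.7°] cycloidal, h=7: full span → s += 7 → s = 7.0000
seg 3 [128.7°–167.9°] simple-harmonic, h=-6: full span → s += -6 → s = 1.0000
seg 4 [167.9°–310.6°] uniform, h=29: θ=282° here. β=114.1, B=142.7. 29·114.1/142.7 = 23.1878 → s = 24.1878
radial distance = base radius + s = 34 + 24.1878 = 58.1878

58.1878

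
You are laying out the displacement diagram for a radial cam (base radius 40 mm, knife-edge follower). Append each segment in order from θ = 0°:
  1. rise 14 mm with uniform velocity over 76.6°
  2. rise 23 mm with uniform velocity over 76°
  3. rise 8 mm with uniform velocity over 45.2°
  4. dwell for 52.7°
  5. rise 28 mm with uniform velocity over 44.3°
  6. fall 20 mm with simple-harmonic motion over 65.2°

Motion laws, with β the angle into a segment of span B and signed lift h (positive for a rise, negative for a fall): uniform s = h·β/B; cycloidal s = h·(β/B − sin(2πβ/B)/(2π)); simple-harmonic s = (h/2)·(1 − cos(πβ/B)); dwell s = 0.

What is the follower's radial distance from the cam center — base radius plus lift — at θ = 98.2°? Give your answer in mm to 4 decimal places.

seg 1 [0°–76.6°] uniform, h=14: full span → s += 14 → s = 14.0000
seg 2 [76.6°–152.6°] uniform, h=23: θ=98.2° here. β=21.6, B=76. 23·21.6/76 = 6.5368 → s = 20.5368
radial distance = base radius + s = 40 + 20.5368 = 60.5368

60.5368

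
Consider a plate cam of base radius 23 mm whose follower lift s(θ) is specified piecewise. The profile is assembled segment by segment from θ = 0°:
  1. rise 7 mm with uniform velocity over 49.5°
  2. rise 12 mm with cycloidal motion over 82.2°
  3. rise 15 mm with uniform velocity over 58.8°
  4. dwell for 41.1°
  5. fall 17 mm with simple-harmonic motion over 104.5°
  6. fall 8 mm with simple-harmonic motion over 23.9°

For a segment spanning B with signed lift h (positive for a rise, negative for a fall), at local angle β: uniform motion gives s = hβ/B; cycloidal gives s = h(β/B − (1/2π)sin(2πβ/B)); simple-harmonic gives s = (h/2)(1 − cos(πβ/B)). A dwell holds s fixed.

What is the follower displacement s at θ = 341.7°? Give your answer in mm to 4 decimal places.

seg 1 [0°–49.5°] uniform, h=7: full span → s += 7 → s = 7.0000
seg 2 [49.5°–131.7°] cycloidal, h=12: full span → s += 12 → s = 19.0000
seg 3 [131.7°–190.5°] uniform, h=15: full span → s += 15 → s = 34.0000
seg 4 [190.5°–231.6°] dwell: s stays 34.0000
seg 5 [231.6°–336.1°] simple-harmonic, h=-17: full span → s += -17 → s = 17.0000
seg 6 [336.1°–360°] simple-harmonic, h=-8: θ=341.7° here. β=5.6, B=23.9. -8/2·(1 − cos(π·0.2343)) = -1.0356 → s = 15.9644

15.9644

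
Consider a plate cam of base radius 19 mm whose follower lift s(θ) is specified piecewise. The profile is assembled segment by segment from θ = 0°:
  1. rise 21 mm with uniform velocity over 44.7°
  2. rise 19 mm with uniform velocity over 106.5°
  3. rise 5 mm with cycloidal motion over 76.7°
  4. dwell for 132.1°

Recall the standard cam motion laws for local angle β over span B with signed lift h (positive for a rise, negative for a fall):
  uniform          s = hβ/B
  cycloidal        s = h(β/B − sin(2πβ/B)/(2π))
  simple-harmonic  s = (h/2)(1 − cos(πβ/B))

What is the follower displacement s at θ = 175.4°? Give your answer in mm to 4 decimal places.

seg 1 [0°–44.7°] uniform, h=21: full span → s += 21 → s = 21.0000
seg 2 [44.7°–151.2°] uniform, h=19: full span → s += 19 → s = 40.0000
seg 3 [151.2°–227.9°] cycloidal, h=5: θ=175.4° here. β=24.2, B=76.7. 5·(0.3155 − sin(2π·0.3155)/(2π)) = 0.8483 → s = 40.8483

40.8483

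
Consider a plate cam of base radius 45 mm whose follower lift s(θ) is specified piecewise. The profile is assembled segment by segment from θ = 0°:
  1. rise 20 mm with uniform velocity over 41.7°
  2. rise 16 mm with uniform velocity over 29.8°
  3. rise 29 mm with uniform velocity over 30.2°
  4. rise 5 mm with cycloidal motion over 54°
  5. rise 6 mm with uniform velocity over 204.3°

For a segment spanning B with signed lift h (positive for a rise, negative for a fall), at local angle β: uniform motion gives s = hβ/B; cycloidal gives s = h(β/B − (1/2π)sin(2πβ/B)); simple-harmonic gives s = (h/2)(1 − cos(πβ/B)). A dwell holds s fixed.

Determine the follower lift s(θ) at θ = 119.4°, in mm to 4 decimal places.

seg 1 [0°–41.7°] uniform, h=20: full span → s += 20 → s = 20.0000
seg 2 [41.7°–71.5°] uniform, h=16: full span → s += 16 → s = 36.0000
seg 3 [71.5°–101.7°] uniform, h=29: full span → s += 29 → s = 65.0000
seg 4 [101.7°–155.7°] cycloidal, h=5: θ=119.4° here. β=17.7, B=54. 5·(0.3278 − sin(2π·0.3278)/(2π)) = 0.9363 → s = 65.9363

65.9363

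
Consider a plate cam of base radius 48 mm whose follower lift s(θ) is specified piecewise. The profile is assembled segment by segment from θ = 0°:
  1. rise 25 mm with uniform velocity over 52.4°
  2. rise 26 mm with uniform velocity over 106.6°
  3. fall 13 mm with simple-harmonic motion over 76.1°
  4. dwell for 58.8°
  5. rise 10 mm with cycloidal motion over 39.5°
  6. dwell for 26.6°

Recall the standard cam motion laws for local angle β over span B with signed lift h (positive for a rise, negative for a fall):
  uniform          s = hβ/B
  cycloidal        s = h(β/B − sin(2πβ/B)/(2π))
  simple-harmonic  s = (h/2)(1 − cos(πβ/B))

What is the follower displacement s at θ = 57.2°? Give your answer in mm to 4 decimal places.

seg 1 [0°–52.4°] uniform, h=25: full span → s += 25 → s = 25.0000
seg 2 [52.4°–159°] uniform, h=26: θ=57.2° here. β=4.8, B=106.6. 26·4.8/106.6 = 1.1707 → s = 26.1707

26.1707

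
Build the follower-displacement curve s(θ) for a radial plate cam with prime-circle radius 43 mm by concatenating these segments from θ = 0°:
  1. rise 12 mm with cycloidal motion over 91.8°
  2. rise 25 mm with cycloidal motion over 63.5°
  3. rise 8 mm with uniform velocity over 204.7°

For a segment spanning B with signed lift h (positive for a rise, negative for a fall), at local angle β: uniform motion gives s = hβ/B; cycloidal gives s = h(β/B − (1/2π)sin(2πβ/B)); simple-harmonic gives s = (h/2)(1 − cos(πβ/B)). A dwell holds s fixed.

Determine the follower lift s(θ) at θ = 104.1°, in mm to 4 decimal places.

seg 1 [0°–91.8°] cycloidal, h=12: full span → s += 12 → s = 12.0000
seg 2 [91.8°–155.3°] cycloidal, h=25: θ=104.1° here. β=12.3, B=63.5. 25·(0.1937 − sin(2π·0.1937)/(2π)) = 1.1100 → s = 13.1100

13.1100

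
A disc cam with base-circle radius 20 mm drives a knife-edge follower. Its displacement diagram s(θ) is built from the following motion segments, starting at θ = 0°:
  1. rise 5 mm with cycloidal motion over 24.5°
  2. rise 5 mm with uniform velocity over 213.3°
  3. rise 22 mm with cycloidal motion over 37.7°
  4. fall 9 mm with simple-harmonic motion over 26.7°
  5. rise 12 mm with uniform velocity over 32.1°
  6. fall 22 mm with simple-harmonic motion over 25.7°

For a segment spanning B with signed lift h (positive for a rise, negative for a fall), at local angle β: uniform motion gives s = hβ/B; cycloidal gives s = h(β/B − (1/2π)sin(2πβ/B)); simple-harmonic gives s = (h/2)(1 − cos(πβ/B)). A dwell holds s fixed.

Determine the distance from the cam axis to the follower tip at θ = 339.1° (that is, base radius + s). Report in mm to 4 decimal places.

seg 1 [0°–24.5°] cycloidal, h=5: full span → s += 5 → s = 5.0000
seg 2 [24.5°–237.8°] uniform, h=5: full span → s += 5 → s = 10.0000
seg 3 [237.8°–275.5°] cycloidal, h=22: full span → s += 22 → s = 32.0000
seg 4 [275.5°–302.2°] simple-harmonic, h=-9: full span → s += -9 → s = 23.0000
seg 5 [302.2°–334.3°] uniform, h=12: full span → s += 12 → s = 35.0000
seg 6 [334.3°–360°] simple-harmonic, h=-22: θ=339.1° here. β=4.8, B=25.7. -22/2·(1 − cos(π·0.1868)) = -1.8399 → s = 33.1601
radial distance = base radius + s = 20 + 33.1601 = 53.1601

53.1601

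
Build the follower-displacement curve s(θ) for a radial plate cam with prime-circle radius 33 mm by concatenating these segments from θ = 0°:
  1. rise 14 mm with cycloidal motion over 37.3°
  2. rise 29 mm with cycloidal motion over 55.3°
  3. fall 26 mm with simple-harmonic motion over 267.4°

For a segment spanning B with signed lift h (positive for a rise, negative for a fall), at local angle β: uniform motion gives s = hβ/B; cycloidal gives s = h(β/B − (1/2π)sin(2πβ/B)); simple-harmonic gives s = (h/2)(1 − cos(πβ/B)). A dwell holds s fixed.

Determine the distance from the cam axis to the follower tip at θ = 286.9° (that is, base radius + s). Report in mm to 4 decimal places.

seg 1 [0°–37.3°] cycloidal, h=14: full span → s += 14 → s = 14.0000
seg 2 [37.3°–92.6°] cycloidal, h=29: full span → s += 29 → s = 43.0000
seg 3 [92.6°–360°] simple-harmonic, h=-26: θ=286.9° here. β=194.3, B=267.4. -26/2·(1 − cos(π·0.7266)) = -21.4932 → s = 21.5068
radial distance = base radius + s = 33 + 21.5068 = 54.5068

54.5068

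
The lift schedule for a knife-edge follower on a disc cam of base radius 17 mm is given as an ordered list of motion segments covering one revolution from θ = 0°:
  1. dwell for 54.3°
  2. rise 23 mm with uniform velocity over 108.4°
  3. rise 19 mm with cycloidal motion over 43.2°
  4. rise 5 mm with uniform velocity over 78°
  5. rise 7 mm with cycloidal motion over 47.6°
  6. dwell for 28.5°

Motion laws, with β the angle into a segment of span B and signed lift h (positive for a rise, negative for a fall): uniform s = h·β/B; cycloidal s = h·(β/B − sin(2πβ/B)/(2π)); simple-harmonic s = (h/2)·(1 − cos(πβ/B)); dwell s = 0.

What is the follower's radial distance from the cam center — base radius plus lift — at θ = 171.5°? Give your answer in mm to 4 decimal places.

seg 1 [0°–54.3°] dwell: s stays 0.0000
seg 2 [54.3°–162.7°] uniform, h=23: full span → s += 23 → s = 23.0000
seg 3 [162.7°–205.9°] cycloidal, h=19: θ=171.5° here. β=8.8, B=43.2. 19·(0.2037 − sin(2π·0.2037)/(2π)) = 0.9735 → s = 23.9735
radial distance = base radius + s = 17 + 23.9735 = 40.9735

40.9735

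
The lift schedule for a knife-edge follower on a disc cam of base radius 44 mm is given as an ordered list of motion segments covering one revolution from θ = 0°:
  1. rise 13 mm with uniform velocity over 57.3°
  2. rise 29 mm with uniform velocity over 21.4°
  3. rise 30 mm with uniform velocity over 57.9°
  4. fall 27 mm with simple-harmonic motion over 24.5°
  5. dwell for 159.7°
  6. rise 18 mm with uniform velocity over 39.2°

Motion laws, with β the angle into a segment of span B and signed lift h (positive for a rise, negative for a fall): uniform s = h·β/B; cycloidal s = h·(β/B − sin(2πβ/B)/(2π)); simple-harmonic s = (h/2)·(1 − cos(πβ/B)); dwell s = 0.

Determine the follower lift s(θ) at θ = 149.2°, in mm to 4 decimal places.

seg 1 [0°–57.3°] uniform, h=13: full span → s += 13 → s = 13.0000
seg 2 [57.3°–78.7°] uniform, h=29: full span → s += 29 → s = 42.0000
seg 3 [78.7°–136.6°] uniform, h=30: full span → s += 30 → s = 72.0000
seg 4 [136.6°–161.1°] simple-harmonic, h=-27: θ=149.2° here. β=12.6, B=24.5. -27/2·(1 − cos(π·0.5143)) = -14.1057 → s = 57.8943

57.8943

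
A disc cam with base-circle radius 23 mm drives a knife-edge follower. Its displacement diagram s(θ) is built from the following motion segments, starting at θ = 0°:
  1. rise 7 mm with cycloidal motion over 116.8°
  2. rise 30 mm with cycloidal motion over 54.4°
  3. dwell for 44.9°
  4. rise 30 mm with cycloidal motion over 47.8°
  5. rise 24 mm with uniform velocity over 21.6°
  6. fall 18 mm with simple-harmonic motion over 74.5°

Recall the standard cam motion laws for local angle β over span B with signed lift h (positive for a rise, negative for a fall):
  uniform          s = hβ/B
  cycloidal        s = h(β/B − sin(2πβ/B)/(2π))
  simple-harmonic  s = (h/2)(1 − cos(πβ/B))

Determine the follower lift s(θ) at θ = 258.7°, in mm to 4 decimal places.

seg 1 [0°–116.8°] cycloidal, h=7: full span → s += 7 → s = 7.0000
seg 2 [116.8°–171.2°] cycloidal, h=30: full span → s += 30 → s = 37.0000
seg 3 [171.2°–216.1°] dwell: s stays 37.0000
seg 4 [216.1°–263.9°] cycloidal, h=30: θ=258.7° here. β=42.6, B=47.8. 30·(0.8912 − sin(2π·0.8912)/(2π)) = 29.7517 → s = 66.7517

66.7517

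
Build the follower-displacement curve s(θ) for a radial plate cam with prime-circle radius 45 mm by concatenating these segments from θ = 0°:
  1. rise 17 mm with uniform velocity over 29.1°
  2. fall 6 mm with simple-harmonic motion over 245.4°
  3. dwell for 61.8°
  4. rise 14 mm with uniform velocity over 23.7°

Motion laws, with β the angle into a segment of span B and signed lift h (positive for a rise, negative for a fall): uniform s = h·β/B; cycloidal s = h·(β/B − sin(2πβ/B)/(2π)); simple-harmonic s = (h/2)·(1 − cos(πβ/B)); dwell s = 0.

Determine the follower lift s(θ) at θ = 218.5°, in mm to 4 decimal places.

seg 1 [0°–29.1°] uniform, h=17: full span → s += 17 → s = 17.0000
seg 2 [29.1°–274.5°] simple-harmonic, h=-6: θ=218.5° here. β=189.4, B=245.4. -6/2·(1 − cos(π·0.7718)) = -5.2615 → s = 11.7385

11.7385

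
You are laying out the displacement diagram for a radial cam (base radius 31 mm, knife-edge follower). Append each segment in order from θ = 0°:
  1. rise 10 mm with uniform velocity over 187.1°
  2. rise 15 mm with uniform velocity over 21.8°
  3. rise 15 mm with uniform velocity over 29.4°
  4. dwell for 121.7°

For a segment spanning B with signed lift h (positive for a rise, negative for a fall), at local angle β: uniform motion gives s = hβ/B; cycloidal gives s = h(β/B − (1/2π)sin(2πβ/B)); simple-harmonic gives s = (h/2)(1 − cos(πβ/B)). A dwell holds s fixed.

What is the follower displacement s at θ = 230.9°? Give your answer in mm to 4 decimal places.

seg 1 [0°–187.1°] uniform, h=10: full span → s += 10 → s = 10.0000
seg 2 [187.1°–208.9°] uniform, h=15: full span → s += 15 → s = 25.0000
seg 3 [208.9°–238.3°] uniform, h=15: θ=230.9° here. β=22, B=29.4. 15·22/29.4 = 11.2245 → s = 36.2245

36.2245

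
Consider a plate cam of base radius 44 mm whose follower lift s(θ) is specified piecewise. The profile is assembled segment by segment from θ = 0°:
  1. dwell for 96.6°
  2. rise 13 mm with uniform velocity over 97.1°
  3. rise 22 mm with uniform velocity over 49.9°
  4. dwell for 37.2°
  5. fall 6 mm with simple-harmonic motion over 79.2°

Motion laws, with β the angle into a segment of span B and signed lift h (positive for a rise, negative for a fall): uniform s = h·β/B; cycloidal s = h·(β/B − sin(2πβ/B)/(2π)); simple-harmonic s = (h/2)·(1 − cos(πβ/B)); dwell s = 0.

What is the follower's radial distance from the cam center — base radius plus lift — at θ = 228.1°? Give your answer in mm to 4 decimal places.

seg 1 [0°–96.6°] dwell: s stays 0.0000
seg 2 [96.6°–193.7°] uniform, h=13: full span → s += 13 → s = 13.0000
seg 3 [193.7°–243.6°] uniform, h=22: θ=228.1° here. β=34.4, B=49.9. 22·34.4/49.9 = 15.1663 → s = 28.1663
radial distance = base radius + s = 44 + 28.1663 = 72.1663

72.1663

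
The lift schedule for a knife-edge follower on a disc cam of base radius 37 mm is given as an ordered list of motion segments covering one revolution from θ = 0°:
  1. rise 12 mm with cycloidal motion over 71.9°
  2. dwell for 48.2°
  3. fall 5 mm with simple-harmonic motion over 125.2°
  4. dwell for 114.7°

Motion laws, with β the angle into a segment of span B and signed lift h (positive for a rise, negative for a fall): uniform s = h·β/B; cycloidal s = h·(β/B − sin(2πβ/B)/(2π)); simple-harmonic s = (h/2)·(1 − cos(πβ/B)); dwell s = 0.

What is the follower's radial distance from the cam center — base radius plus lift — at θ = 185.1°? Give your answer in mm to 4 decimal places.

seg 1 [0°–71.9°] cycloidal, h=12: full span → s += 12 → s = 12.0000
seg 2 [71.9°–120.1°] dwell: s stays 12.0000
seg 3 [120.1°–245.3°] simple-harmonic, h=-5: θ=185.1° here. β=65, B=125.2. -5/2·(1 − cos(π·0.5192)) = -2.6505 → s = 9.3495
radial distance = base radius + s = 37 + 9.3495 = 46.3495

46.3495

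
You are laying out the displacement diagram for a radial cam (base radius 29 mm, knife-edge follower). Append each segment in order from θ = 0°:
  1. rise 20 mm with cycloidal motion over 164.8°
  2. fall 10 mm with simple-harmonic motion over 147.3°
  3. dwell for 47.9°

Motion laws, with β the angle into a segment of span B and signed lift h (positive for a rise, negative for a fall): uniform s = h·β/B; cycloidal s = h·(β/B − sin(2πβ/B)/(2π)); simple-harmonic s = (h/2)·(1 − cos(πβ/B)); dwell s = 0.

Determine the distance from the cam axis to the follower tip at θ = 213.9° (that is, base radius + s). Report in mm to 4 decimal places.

seg 1 [0°–164.8°] cycloidal, h=20: full span → s += 20 → s = 20.0000
seg 2 [164.8°–312.1°] simple-harmonic, h=-10: θ=213.9° here. β=49.1, B=147.3. -10/2·(1 − cos(π·0.3333)) = -2.5000 → s = 17.5000
radial distance = base radius + s = 29 + 17.5000 = 46.5000

46.5000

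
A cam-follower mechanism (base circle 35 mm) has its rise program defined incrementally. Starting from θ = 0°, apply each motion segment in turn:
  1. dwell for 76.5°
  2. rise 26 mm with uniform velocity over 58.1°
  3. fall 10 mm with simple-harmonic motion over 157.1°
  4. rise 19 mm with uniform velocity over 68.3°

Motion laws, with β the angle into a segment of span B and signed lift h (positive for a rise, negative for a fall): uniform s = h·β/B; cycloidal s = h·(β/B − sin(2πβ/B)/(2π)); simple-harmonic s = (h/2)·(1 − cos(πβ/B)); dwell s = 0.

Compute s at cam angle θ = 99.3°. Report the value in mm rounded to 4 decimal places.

seg 1 [0°–76.5°] dwell: s stays 0.0000
seg 2 [76.5°–134.6°] uniform, h=26: θ=99.3° here. β=22.8, B=58.1. 26·22.8/58.1 = 10.2031 → s = 10.2031

10.2031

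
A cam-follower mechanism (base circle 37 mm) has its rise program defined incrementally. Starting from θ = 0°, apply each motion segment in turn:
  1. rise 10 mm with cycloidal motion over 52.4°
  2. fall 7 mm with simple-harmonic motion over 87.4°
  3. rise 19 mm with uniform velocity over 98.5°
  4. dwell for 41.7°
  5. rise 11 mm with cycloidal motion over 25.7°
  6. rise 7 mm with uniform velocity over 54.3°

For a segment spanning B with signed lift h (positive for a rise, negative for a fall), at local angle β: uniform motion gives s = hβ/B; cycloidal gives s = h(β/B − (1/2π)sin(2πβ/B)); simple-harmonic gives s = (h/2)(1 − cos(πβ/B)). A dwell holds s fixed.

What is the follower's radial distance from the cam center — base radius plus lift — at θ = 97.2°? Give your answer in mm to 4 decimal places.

seg 1 [0°–52.4°] cycloidal, h=10: full span → s += 10 → s = 10.0000
seg 2 [52.4°–139.8°] simple-harmonic, h=-7: θ=97.2° here. β=44.8, B=87.4. -7/2·(1 − cos(π·0.5126)) = -3.6384 → s = 6.3616
radial distance = base radius + s = 37 + 6.3616 = 43.3616

43.3616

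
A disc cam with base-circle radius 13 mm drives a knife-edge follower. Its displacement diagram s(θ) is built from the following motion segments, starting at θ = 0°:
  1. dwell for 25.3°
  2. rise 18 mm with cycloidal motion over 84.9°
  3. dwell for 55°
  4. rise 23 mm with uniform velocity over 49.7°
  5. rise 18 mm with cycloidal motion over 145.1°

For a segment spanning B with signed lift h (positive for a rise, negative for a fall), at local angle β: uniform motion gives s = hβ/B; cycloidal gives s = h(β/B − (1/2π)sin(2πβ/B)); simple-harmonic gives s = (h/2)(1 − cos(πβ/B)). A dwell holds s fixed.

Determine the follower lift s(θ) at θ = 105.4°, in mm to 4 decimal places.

seg 1 [0°–25.3°] dwell: s stays 0.0000
seg 2 [25.3°–110.2°] cycloidal, h=18: θ=105.4° here. β=80.1, B=84.9. 18·(0.9435 − sin(2π·0.9435)/(2π)) = 17.9787 → s = 17.9787

17.9787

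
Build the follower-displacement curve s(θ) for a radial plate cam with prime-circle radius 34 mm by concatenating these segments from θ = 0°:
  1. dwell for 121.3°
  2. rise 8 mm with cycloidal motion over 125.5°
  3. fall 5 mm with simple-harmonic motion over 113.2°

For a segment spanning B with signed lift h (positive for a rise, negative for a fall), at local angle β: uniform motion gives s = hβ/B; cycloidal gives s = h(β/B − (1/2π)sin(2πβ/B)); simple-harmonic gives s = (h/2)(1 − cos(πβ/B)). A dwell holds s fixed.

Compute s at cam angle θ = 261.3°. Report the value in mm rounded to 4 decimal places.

seg 1 [0°–121.3°] dwell: s stays 0.0000
seg 2 [121.3°–246.8°] cycloidal, h=8: full span → s += 8 → s = 8.0000
seg 3 [246.8°–360°] simple-harmonic, h=-5: θ=261.3° here. β=14.5, B=113.2. -5/2·(1 − cos(π·0.1281)) = -0.1997 → s = 7.8003

7.8003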